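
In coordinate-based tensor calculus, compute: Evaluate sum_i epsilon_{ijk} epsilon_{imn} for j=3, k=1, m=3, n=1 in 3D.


Using the identity: epsilon_{ijk} epsilon_{imn} = delta_{jm} delta_{kn} - delta_{jn} delta_{km}.
delta_{33} = 1
delta_{11} = 1
delta_{31} = 0
delta_{13} = 0
Result = 1 * 1 - 0 * 0 = 1 - 0 = 1

1


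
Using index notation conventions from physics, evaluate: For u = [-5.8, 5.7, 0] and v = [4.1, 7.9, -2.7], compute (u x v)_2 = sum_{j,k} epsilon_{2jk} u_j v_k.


(u x v)_2 = sum_{j,k} epsilon_{2jk} u_j v_k. Only permutations of (1,2,3) contribute; the two non-zero terms are:
eps_{213} u_1 v_3 = -1 * -5.8 * -2.7 = -15.66
eps_{231} u_3 v_1 = 1 * 0 * 4.1 = 0
(u x v)_2 = -15.66

-15.66


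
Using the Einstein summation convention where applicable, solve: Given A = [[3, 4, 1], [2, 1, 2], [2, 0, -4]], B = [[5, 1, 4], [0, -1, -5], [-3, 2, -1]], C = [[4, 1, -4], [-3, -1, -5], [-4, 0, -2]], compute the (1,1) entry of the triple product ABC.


(ABC)_{11} = sum_m (AB)_{1m} C_{m1}. First compute row 1 of AB.
(AB)_{11} = 3*5 + 4*0 + 1*-3 = 12
(AB)_{12} = 3*1 + 4*-1 + 1*2 = 1
(AB)_{13} = 3*4 + 4*-5 + 1*-1 = -9
Now contract with column 1 of C:
(AB)_{11} * C_{11} = 12 * 4 = 48
(AB)_{12} * C_{21} = 1 * -3 = -3
(AB)_{13} * C_{31} = -9 * -4 = 36
(ABC)_{11} = 48 + -3 + 36 = 81

81


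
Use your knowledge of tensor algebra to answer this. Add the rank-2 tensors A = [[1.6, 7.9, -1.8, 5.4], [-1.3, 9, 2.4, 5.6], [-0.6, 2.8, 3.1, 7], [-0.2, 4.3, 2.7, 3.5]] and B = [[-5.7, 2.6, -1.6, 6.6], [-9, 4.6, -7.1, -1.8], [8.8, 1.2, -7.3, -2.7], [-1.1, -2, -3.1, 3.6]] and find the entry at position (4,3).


Tensor addition is component-wise: (A + B)_{ij} = A_{ij} + B_{ij}.
A_{43} = 2.7
B_{43} = -3.1
(A + B)_{43} = 2.7 + -3.1 = -0.4

-0.4


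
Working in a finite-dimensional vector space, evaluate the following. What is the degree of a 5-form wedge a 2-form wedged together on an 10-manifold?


The degree of a wedge product is the sum of the degrees of the individual forms.
Degrees: 5, 2
Total degree = 5 + 2 = 7

7


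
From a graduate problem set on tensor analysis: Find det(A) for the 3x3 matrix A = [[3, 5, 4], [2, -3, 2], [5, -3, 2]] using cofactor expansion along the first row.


Expanding along the first row, det(A) = a11*M_11 - a12*M_12 + a13*M_13, where M_1j is the (1,j) minor.
Minor M_11 = -3*2 - 2*-3 = 0
Minor M_12 = 2*2 - 2*5 = -6
Minor M_13 = 2*-3 - -3*5 = 9
det = 3*(0) - 5*(-6) + 4*(9)
    = 0 - -30 + 36
    = 66

66


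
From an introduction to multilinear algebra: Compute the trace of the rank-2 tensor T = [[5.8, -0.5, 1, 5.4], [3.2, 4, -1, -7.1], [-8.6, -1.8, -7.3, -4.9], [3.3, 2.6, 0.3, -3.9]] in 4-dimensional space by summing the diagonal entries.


The contraction (trace) of a rank-2 tensor is the sum of its diagonal elements.
Diagonal entries: A[1,1] = 5.8, A[2,2] = 4, A[3,3] = -7.3, A[4,4] = -3.9
Tr(A) = 5.8 + 4 + -7.3 + -3.9 = -1.4

-1.4


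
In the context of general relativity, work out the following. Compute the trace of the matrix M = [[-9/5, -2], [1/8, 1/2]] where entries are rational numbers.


The trace is the sum of diagonal entries.
Diagonal: M[1,1] = -9/5, M[2,2] = 1/2
Tr(M) = -9/5 + 1/2
Computing step by step:
After adding M[1,1]: -9/5
After adding M[2,2]: -13/10
Tr(M) = -13/10

-13/10


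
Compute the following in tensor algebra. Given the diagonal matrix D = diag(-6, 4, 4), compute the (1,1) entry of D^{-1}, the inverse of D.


For a diagonal matrix, the inverse has entries (D^{-1})_{ii} = 1/d_{ii}.
The diagonal entries are: d_{11} = -6, d_{22} = 4, d_{33} = 4
We need (D^{-1})_{11} = 1/d_{11} = 1/-6 = -1/6

-1/6


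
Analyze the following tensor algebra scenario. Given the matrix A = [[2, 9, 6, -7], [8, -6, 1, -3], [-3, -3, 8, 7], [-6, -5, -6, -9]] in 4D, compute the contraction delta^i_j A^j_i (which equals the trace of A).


The contraction (trace) of a rank-2 tensor is the sum of its diagonal elements.
Diagonal entries: A[1,1] = 2, A[2,2] = -6, A[3,3] = 8, A[4,4] = -9
Tr(A) = 2 + -6 + 8 + -9 = -5

-5


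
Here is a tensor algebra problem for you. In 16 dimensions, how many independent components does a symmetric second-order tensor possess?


A symmetric rank-2 tensor in d dimensions has d(d+1)/2 independent components.
d = 16
d(d+1)/2 = 16 * 17 / 2 = 272 / 2 = 136

136


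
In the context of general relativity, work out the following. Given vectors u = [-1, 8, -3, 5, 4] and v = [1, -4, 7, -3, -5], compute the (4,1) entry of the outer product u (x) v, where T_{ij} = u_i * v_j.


The outer product entry T_{ij} = u_i * v_j.
We need i=4, j=1.
u_4 = 5, v_1 = 1
T_{4,1} = 5 * 1 = 5

5


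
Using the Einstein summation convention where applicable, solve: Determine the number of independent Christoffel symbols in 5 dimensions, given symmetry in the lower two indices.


Christoffel symbols Gamma^k_{ij} are symmetric in i,j, so there are d * d(d+1)/2 independent symbols.
d = 5
d(d+1)/2 = 5 * 6 / 2 = 15
Total = 5 * 15 = 75

75


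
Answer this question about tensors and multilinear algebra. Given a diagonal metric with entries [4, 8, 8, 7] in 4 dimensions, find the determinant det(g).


For a diagonal metric, the determinant is the product of diagonal entries.
Diagonal entries: 4, 8, 8, 7
det(g) = 4 * 8 * 8 * 7 = 1792

1792


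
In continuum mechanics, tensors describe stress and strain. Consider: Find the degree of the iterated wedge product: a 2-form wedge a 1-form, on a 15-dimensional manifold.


The degree of a wedge product is the sum of the degrees of the individual forms.
Degrees: 2, 1
Total degree = 2 + 1 = 3

3


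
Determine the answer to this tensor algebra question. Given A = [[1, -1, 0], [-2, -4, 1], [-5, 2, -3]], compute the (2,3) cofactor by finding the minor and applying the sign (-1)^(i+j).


To find cofactor C_{23}, delete row 2 and column 3.
The resulting 2x2 submatrix is: [[1, -1], [-5, 2]]
Minor M_{23} = 1*2 - -1*-5
  = 2 - 5 = -3
Sign = (-1)^(2+3) = (-1)^5 = -1
Cofactor C_{23} = -1 * -3 = 3

3


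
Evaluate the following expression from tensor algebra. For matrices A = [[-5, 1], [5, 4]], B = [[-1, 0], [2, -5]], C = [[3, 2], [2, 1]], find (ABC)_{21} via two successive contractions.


(ABC)_{21} = sum_m (AB)_{2m} C_{m1}. First compute row 2 of AB.
(AB)_{21} = 5*-1 + 4*2 = 3
(AB)_{22} = 5*0 + 4*-5 = -20
Now contract with column 1 of C:
(AB)_{21} * C_{11} = 3 * 3 = 9
(AB)_{22} * C_{21} = -20 * 2 = -40
(ABC)_{21} = 9 + -40 = -31

-31


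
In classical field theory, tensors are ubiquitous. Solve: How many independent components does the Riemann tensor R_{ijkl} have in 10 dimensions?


The Riemann tensor in d dimensions has d^2(d^2 - 1)/12 independent components.
d = 10, so d^2 = 100
d^2 - 1 = 99
d^2(d^2 - 1) = 100 * 99 = 9900
Divide by 12: 9900 / 12 = 825

825


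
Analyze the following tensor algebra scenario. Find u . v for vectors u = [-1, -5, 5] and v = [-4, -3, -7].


The inner product u . v = sum of u_i * v_i.
Term-by-term: -1 * -4, -5 * -3, 5 * -7
Products: 4, 15, -35
Sum = 4 + 15 + -35 = -16

-16


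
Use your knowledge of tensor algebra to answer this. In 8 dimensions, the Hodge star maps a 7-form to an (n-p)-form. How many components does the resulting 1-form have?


The Hodge dual of a p-form on an n-dimensional manifold is an (n-p)-form.
n = 8, p = 7, so dual degree = 8 - 7 = 1
The number of components is C(n, n-p) = C(8, 1) = 8

8


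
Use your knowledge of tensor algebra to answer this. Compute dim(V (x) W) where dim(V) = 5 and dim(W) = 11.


The dimension of a tensor product is the product of dimensions.
dim(V) = 5, dim(W) = 11
dim(V (x) W) = 5 * 11 = 55

55


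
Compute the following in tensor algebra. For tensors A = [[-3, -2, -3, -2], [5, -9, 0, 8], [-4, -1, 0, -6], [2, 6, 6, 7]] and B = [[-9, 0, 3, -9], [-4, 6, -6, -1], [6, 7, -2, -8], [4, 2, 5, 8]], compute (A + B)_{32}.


Tensor addition is component-wise: (A + B)_{ij} = A_{ij} + B_{ij}.
A_{32} = -1
B_{32} = 7
(A + B)_{32} = -1 + 7 = 6

6


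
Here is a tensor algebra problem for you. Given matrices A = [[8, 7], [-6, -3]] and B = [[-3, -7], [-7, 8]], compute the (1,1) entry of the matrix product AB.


(AB)_{ij} = sum_k A_{ik} B_{kj}.
For i=1, j=1:
A_{11} * B_{11} = 8 * -3 = -24
A_{12} * B_{21} = 7 * -7 = -49
Sum = -24 + -49 = -73

-73


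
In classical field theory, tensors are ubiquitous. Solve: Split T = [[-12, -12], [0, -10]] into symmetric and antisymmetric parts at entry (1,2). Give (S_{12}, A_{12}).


T_{12} = -12
T_{21} = 0
S_{12} = (-12 + 0)/2 = -12/2 = -6
A_{12} = (-12 - 0)/2 = -12/2 = -6
Check: S + A = -6 + -6 = -12 = T_{12}.

(-6, -6)


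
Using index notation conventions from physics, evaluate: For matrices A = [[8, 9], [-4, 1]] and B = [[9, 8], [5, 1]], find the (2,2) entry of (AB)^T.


(AB)^T_{ij} = (AB)_{ji} = sum_k A_{jk} B_{ki}.
For i=2, j=2 we need (AB)_{22}:
A_{21} * B_{12} = -4 * 8 = -32
A_{22} * B_{22} = 1 * 1 = 1
Sum = -32 + 1 = -31

-31


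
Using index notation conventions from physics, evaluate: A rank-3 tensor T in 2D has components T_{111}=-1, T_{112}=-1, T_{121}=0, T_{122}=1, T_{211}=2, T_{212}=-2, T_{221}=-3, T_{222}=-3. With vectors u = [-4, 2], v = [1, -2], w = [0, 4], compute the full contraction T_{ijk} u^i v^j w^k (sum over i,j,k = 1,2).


S = sum over i,j,k of T_{ijk} u_i v_j w_k. Expanding all 8 terms:
T_{111}*u_1*v_1*w_1 = -1*-4*1*0 = 0  (running total: 0)
T_{112}*u_1*v_1*w_2 = -1*-4*1*4 = 16  (running total: 16)
T_{121}*u_1*v_2*w_1 = 0*-4*-2*0 = 0  (running total: 16)
T_{122}*u_1*v_2*w_2 = 1*-4*-2*4 = 32  (running total: 48)
T_{211}*u_2*v_1*w_1 = 2*2*1*0 = 0  (running total: 48)
T_{212}*u_2*v_1*w_2 = -2*2*1*4 = -16  (running total: 32)
T_{221}*u_2*v_2*w_1 = -3*2*-2*0 = 0  (running total: 32)
T_{222}*u_2*v_2*w_2 = -3*2*-2*4 = 48  (running total: 80)
S = 80

80


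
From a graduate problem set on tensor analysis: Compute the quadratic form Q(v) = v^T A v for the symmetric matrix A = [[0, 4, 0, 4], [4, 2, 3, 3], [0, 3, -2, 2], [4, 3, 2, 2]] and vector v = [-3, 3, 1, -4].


First compute Av:
(Av)_1 = 0*-3 + 4*3 + 0*1 + 4*-4 = -4
(Av)_2 = 4*-3 + 2*3 + 3*1 + 3*-4 = -15
(Av)_3 = 0*-3 + 3*3 + -2*1 + 2*-4 = -1
(Av)_4 = 4*-3 + 3*3 + 2*1 + 2*-4 = -9
Av = [-4, -15, -1, -9]
Then v^T (Av) = -3*-4 + 3*-15 + 1*-1 + -4*-9
= 12 + -45 + -1 + 36 = 2

2


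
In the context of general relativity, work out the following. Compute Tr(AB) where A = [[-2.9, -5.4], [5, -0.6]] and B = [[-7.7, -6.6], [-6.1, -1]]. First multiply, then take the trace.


Tr(AB) = sum_i (AB)_{ii} where (AB)_{ii} = sum_k A_{ik} B_{ki}.
(AB)_{11} = -2.9*-7.7 + -5.4*-6.1 = 55.27
(AB)_{22} = 5*-6.6 + -0.6*-1 = -32.4
Tr(AB) = 55.27 + -32.4 = 22.87

22.87


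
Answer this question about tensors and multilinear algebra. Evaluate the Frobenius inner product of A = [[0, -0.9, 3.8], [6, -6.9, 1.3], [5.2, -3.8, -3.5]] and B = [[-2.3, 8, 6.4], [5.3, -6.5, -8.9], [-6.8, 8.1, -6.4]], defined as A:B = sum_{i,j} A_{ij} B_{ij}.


A:B = sum over all i,j of A_{ij} * B_{ij}.
Row 1: 0*-2.3=0, -0.9*8=-7.2, 3.8*6.4=24.32 => row sum = 17.12
Row 2: 6*5.3=31.8, -6.9*-6.5=44.85, 1.3*-8.9=-11.57 => row sum = 65.08
Row 3: 5.2*-6.8=-35.36, -3.8*8.1=-30.78, -3.5*-6.4=22.4 => row sum = -43.74
Total = 17.12 + 65.08 + -43.74 = 38.46

38.46


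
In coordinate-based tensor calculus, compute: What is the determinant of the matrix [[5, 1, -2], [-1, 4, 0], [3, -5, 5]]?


Expanding along the first row, det(A) = a11*M_11 - a12*M_12 + a13*M_13, where M_1j is the (1,j) minor.
Minor M_11 = 4*5 - 0*-5 = 20
Minor M_12 = -1*5 - 0*3 = -5
Minor M_13 = -1*-5 - 4*3 = -7
det = 5*(20) - 1*(-5) + -2*(-7)
    = 100 - -5 + 14
    = 119

119


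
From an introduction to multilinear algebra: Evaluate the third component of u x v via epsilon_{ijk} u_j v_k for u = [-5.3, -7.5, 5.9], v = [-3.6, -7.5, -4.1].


(u x v)_3 = sum_{j,k} epsilon_{3jk} u_j v_k. Only permutations of (1,2,3) contribute; the two non-zero terms are:
eps_{312} u_1 v_2 = 1 * -5.3 * -7.5 = 39.75
eps_{321} u_2 v_1 = -1 * -7.5 * -3.6 = -27
(u x v)_3 = 12.75

12.75


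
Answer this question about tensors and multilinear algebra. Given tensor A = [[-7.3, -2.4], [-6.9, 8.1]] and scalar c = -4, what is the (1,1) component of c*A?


Scalar multiplication: (cA)_{ij} = c * A_{ij}.
c = -4
A_{11} = -7.3
(cA)_{11} = -4 * -7.3 = 29.2

29.2


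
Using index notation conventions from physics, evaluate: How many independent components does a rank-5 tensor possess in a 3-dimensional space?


The number of components of a rank-r tensor in d dimensions is d^r.
Here d = 3 and r = 5.
3^5 = 243

243


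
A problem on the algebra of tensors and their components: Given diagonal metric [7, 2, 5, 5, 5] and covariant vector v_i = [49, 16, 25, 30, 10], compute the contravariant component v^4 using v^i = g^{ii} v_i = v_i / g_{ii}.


To raise an index with a diagonal metric: v^i = v_i / g_{ii}.
For index 4: v_4 = 30, g_{44} = 5
v^4 = 30 / 5 = 6

6


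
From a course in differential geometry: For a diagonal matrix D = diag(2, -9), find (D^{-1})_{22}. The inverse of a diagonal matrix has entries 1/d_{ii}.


For a diagonal matrix, the inverse has entries (D^{-1})_{ii} = 1/d_{ii}.
The diagonal entries are: d_{11} = 2, d_{22} = -9
We need (D^{-1})_{22} = 1/d_{22} = 1/-9 = -1/9

-1/9


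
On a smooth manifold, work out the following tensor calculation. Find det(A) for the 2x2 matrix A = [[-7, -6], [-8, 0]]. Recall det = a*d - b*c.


For a 2x2 matrix [[a, b], [c, d]], det = a*d - b*c.
a = -7, b = -6, c = -8, d = 0
a*d = -7 * 0 = 0
b*c = -6 * -8 = 48
det = 0 - 48 = -48

-48


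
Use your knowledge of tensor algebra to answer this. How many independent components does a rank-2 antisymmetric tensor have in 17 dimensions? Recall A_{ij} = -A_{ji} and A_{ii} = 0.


An antisymmetric rank-2 tensor satisfies A_{ij} = -A_{ji}, so diagonal entries are zero.
The independent components are the upper-triangular entries: C(n, 2) = n(n-1)/2.
n = 17
C(17, 2) = 17 * 16 / 2 = 272 / 2 = 136

136


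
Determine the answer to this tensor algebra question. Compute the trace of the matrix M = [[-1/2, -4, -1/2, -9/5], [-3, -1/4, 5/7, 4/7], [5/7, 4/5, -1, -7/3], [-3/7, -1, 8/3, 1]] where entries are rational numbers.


The trace is the sum of diagonal entries.
Diagonal: M[1,1] = -1/2, M[2,2] = -1/4, M[3,3] = -1, M[4,4] = 1
Tr(M) = -1/2 + -1/4 + -1 + 1
Computing step by step:
After adding M[1,1]: -1/2
After adding M[2,2]: -3/4
After adding M[3,3]: -7/4
After adding M[4,4]: -3/4
Tr(M) = -3/4

-3/4


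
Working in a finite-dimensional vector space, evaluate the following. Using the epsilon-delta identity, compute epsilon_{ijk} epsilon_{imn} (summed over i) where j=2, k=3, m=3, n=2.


Using the identity: epsilon_{ijk} epsilon_{imn} = delta_{jm} delta_{kn} - delta_{jn} delta_{km}.
delta_{23} = 0
delta_{32} = 0
delta_{22} = 1
delta_{33} = 1
Result = 0 * 0 - 1 * 1 = 0 - 1 = -1

-1


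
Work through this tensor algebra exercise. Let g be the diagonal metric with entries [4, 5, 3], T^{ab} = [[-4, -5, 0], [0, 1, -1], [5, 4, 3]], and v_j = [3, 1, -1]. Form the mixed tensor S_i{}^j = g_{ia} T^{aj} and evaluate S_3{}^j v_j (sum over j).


Step 1: lower the first index. For a diagonal metric, g_{ia} T^{aj} = g_{ii} T^{ij} (no sum on i).
g_{33} = 3
S_3{}^1 = 3 * T^{31} = 3 * 5 = 15
S_3{}^2 = 3 * T^{32} = 3 * 4 = 12
S_3{}^3 = 3 * T^{33} = 3 * 3 = 9
Step 2: contract S_3{}^j with v_j.
S_3{}^1 * v_1 = 15 * 3 = 45
S_3{}^2 * v_2 = 12 * 1 = 12
S_3{}^3 * v_3 = 9 * -1 = -9
Result = 45 + 12 + -9 = 48

48


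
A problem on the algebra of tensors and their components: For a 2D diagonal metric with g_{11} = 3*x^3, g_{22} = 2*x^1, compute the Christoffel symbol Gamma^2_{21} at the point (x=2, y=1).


For a diagonal metric, Gamma^k_{ij} = (1/2) g^{kk} (dg_{ik}/dx_j + dg_{jk}/dx_i - dg_{ij}/dx_k).
The metric is diagonal, so g_{ab} = 0 for a != b.
At the given point: g_{11} = 24, g_{22} = 4
g^{22} = 1/4
dg_{22}/dx_1 = dg_{22}/dx_1 = 2
dg_{12}/dx_2 = 0 (off-diagonal)
dg_{21}/dx_2 = 0 (off-diagonal)
Numerator = 2 + 0 - 0 = 2
Gamma^2_{21} = 2 / (2 * 4) = 1/4

1/4


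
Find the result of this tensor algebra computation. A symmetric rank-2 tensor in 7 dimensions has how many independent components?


A symmetric rank-2 tensor in d dimensions has d(d+1)/2 independent components.
d = 7
d(d+1)/2 = 7 * 8 / 2 = 56 / 2 = 28

28


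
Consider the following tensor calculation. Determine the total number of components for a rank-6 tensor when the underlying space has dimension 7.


The number of components of a rank-r tensor in d dimensions is d^r.
Here d = 7 and r = 6.
7^6 = 117649

117649


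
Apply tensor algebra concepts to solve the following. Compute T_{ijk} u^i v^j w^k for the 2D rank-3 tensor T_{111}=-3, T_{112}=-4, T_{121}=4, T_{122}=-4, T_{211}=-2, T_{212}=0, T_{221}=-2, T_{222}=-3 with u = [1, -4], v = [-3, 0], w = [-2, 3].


S = sum over i,j,k of T_{ijk} u_i v_j w_k. Expanding all 8 terms:
T_{111}*u_1*v_1*w_1 = -3*1*-3*-2 = -18  (running total: -18)
T_{112}*u_1*v_1*w_2 = -4*1*-3*3 = 36  (running total: 18)
T_{121}*u_1*v_2*w_1 = 4*1*0*-2 = 0  (running total: 18)
T_{122}*u_1*v_2*w_2 = -4*1*0*3 = 0  (running total: 18)
T_{211}*u_2*v_1*w_1 = -2*-4*-3*-2 = 48  (running total: 66)
T_{212}*u_2*v_1*w_2 = 0*-4*-3*3 = 0  (running total: 66)
T_{221}*u_2*v_2*w_1 = -2*-4*0*-2 = 0  (running total: 66)
T_{222}*u_2*v_2*w_2 = -3*-4*0*3 = 0  (running total: 66)
S = 66

66


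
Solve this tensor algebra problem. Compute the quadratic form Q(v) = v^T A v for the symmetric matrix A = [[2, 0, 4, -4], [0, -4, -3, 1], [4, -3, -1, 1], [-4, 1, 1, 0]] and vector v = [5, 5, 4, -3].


First compute Av:
(Av)_1 = 2*5 + 0*5 + 4*4 + -4*-3 = 38
(Av)_2 = 0*5 + -4*5 + -3*4 + 1*-3 = -35
(Av)_3 = 4*5 + -3*5 + -1*4 + 1*-3 = -2
(Av)_4 = -4*5 + 1*5 + 1*4 + 0*-3 = -11
Av = [38, -35, -2, -11]
Then v^T (Av) = 5*38 + 5*-35 + 4*-2 + -3*-11
= 190 + -175 + -8 + 33 = 40

40


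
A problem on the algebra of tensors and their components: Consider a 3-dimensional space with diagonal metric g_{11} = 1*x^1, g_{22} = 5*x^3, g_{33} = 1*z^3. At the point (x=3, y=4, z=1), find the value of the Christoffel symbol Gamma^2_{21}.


For a diagonal metric, Gamma^k_{ij} = (1/2) g^{kk} (dg_{ik}/dx_j + dg_{jk}/dx_i - dg_{ij}/dx_k).
The metric is diagonal, so g_{ab} = 0 for a != b.
At the given point: g_{11} = 3, g_{22} = 135, g_{33} = 1
g^{22} = 1/135
dg_{22}/dx_1 = dg_{22}/dx_1 = 135
dg_{12}/dx_2 = 0 (off-diagonal)
dg_{21}/dx_2 = 0 (off-diagonal)
Numerator = 135 + 0 - 0 = 135
Gamma^2_{21} = 135 / (2 * 135) = 1/2

1/2


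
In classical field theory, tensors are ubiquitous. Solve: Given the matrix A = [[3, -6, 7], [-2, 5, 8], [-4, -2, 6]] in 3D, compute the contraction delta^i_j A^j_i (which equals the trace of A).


The contraction (trace) of a rank-2 tensor is the sum of its diagonal elements.
Diagonal entries: A[1,1] = 3, A[2,2] = 5, A[3,3] = 6
Tr(A) = 3 + 5 + 6 = 14

14


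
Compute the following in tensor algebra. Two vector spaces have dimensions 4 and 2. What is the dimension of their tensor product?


The dimension of a tensor product is the product of dimensions.
dim(V) = 4, dim(W) = 2
dim(V (x) W) = 4 * 2 = 8

8


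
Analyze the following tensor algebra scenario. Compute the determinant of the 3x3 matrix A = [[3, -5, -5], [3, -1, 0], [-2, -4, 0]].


Expanding along the first row, det(A) = a11*M_11 - a12*M_12 + a13*M_13, where M_1j is the (1,j) minor.
Minor M_11 = -1*0 - 0*-4 = 0
Minor M_12 = 3*0 - 0*-2 = 0
Minor M_13 = 3*-4 - -1*-2 = -14
det = 3*(0) - -5*(0) + -5*(-14)
    = 0 - 0 + 70
    = 70

70


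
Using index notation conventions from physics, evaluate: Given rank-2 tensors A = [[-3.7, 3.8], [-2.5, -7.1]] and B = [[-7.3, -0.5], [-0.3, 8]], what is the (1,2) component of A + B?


Tensor addition is component-wise: (A + B)_{ij} = A_{ij} + B_{ij}.
A_{12} = 3.8
B_{12} = -0.5
(A + B)_{12} = 3.8 + -0.5 = 3.3

3.3


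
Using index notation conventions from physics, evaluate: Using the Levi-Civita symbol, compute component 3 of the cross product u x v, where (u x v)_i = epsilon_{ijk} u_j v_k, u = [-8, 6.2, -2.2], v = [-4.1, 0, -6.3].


(u x v)_3 = sum_{j,k} epsilon_{3jk} u_j v_k. Only permutations of (1,2,3) contribute; the two non-zero terms are:
eps_{312} u_1 v_2 = 1 * -8 * 0 = 0
eps_{321} u_2 v_1 = -1 * 6.2 * -4.1 = 25.42
(u x v)_3 = 25.42

25.42


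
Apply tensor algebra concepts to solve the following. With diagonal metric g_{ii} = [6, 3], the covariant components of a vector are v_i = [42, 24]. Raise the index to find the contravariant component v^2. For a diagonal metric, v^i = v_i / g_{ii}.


To raise an index with a diagonal metric: v^i = v_i / g_{ii}.
For index 2: v_2 = 24, g_{22} = 3
v^2 = 24 / 3 = 8

8


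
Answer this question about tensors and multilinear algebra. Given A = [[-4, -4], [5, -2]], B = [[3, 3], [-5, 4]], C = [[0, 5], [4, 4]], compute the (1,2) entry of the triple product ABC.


(ABC)_{12} = sum_m (AB)_{1m} C_{m2}. First compute row 1 of AB.
(AB)_{11} = -4*3 + -4*-5 = 8
(AB)_{12} = -4*3 + -4*4 = -28
Now contract with column 2 of C:
(AB)_{11} * C_{12} = 8 * 5 = 40
(AB)_{12} * C_{22} = -28 * 4 = -112
(ABC)_{12} = 40 + -112 = -72

-72


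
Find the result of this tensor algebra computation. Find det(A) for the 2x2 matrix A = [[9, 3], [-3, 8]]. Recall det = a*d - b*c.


For a 2x2 matrix [[a, b], [c, d]], det = a*d - b*c.
a = 9, b = 3, c = -3, d = 8
a*d = 9 * 8 = 72
b*c = 3 * -3 = -9
det = 72 - -9 = 81

81


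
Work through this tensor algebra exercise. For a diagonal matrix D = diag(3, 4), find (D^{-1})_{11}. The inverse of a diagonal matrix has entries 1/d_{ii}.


For a diagonal matrix, the inverse has entries (D^{-1})_{ii} = 1/d_{ii}.
The diagonal entries are: d_{11} = 3, d_{22} = 4
We need (D^{-1})_{11} = 1/d_{11} = 1/3 = 1/3

1/3


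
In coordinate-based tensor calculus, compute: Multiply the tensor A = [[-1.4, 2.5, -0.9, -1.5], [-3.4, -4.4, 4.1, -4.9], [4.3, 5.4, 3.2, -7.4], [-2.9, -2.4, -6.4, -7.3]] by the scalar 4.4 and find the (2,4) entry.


Scalar multiplication: (cA)_{ij} = c * A_{ij}.
c = 4.4
A_{24} = -4.9
(cA)_{24} = 4.4 * -4.9 = -21.56

-21.56


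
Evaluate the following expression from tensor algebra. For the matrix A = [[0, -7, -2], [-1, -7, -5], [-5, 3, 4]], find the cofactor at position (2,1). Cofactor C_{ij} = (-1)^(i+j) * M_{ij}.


To find cofactor C_{21}, delete row 2 and column 1.
The resulting 2x2 submatrix is: [[-7, -2], [3, 4]]
Minor M_{21} = -7*4 - -2*3
  = -28 - -6 = -22
Sign = (-1)^(2+1) = (-1)^3 = -1
Cofactor C_{21} = -1 * -22 = 22

22


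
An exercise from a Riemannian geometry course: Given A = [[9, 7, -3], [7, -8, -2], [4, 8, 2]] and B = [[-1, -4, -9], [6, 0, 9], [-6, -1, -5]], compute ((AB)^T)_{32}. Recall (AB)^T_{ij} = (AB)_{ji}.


(AB)^T_{ij} = (AB)_{ji} = sum_k A_{jk} B_{ki}.
For i=3, j=2 we need (AB)_{23}:
A_{21} * B_{13} = 7 * -9 = -63
A_{22} * B_{23} = -8 * 9 = -72
A_{23} * B_{33} = -2 * -5 = 10
Sum = -63 + -72 + 10 = -125

-125


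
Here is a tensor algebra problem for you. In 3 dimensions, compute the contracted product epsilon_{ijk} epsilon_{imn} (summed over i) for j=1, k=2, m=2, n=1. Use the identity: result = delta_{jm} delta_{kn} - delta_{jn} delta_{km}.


Using the identity: epsilon_{ijk} epsilon_{imn} = delta_{jm} delta_{kn} - delta_{jn} delta_{km}.
delta_{12} = 0
delta_{21} = 0
delta_{11} = 1
delta_{22} = 1
Result = 0 * 0 - 1 * 1 = 0 - 1 = -1

-1


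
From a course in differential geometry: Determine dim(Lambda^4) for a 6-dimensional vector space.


The dimension of the space of p-forms on an n-dimensional space is C(n, p).
n = 6, p = 4
C(6, 4) = 6! / (4! * 2!) = 15

15


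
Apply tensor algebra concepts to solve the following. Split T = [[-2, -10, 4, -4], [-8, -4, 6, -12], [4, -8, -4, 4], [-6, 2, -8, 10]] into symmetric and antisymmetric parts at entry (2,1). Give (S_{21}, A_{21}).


T_{21} = -8
T_{12} = -10
S_{21} = (-8 + -10)/2 = -18/2 = -9
A_{21} = (-8 - -10)/2 = 2/2 = 1
Check: S + A = -9 + 1 = -8 = T_{21}.

(-9, 1)


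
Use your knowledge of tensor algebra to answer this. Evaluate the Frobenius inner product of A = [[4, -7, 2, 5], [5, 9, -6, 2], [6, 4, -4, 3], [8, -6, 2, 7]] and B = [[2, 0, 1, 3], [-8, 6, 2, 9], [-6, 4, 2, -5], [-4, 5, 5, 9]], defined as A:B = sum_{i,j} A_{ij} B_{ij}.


A:B = sum over all i,j of A_{ij} * B_{ij}.
Row 1: 4*2=8, -7*0=0, 2*1=2, 5*3=15 => row sum = 25
Row 2: 5*-8=-40, 9*6=54, -6*2=-12, 2*9=18 => row sum = 20
Row 3: 6*-6=-36, 4*4=16, -4*2=-8, 3*-5=-15 => row sum = -43
Row 4: 8*-4=-32, -6*5=-30, 2*5=10, 7*9=63 => row sum = 11
Total = 25 + 20 + -43 + 11 = 13

13


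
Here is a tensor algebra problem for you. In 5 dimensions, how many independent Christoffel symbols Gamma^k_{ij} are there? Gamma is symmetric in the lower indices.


Christoffel symbols Gamma^k_{ij} are symmetric in i,j, so there are d * d(d+1)/2 independent symbols.
d = 5
d(d+1)/2 = 5 * 6 / 2 = 15
Total = 5 * 15 = 75

75


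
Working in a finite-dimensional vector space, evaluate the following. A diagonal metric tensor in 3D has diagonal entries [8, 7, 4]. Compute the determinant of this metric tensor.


For a diagonal metric, the determinant is the product of diagonal entries.
Diagonal entries: 8, 7, 4
det(g) = 8 * 7 * 4 = 224

224


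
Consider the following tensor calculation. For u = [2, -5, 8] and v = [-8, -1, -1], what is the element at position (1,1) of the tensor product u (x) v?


The outer product entry T_{ij} = u_i * v_j.
We need i=1, j=1.
u_1 = 2, v_1 = -8
T_{1,1} = 2 * -8 = -16

-16


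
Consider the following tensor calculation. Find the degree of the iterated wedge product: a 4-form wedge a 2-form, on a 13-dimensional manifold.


The degree of a wedge product is the sum of the degrees of the individual forms.
Degrees: 4, 2
Total degree = 4 + 2 = 6

6


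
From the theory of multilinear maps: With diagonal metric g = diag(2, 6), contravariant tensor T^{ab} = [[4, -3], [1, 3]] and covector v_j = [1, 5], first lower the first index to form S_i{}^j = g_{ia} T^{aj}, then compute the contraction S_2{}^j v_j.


Step 1: lower the first index. For a diagonal metric, g_{ia} T^{aj} = g_{ii} T^{ij} (no sum on i).
g_{22} = 6
S_2{}^1 = 6 * T^{21} = 6 * 1 = 6
S_2{}^2 = 6 * T^{22} = 6 * 3 = 18
Step 2: contract S_2{}^j with v_j.
S_2{}^1 * v_1 = 6 * 1 = 6
S_2{}^2 * v_2 = 18 * 5 = 90
Result = 6 + 90 = 96

96


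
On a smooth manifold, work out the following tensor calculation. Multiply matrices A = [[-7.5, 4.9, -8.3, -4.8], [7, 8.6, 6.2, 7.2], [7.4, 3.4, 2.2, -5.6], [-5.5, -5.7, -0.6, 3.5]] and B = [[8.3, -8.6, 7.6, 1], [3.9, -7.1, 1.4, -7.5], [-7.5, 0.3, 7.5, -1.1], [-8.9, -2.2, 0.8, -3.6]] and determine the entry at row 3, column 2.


(AB)_{ij} = sum_k A_{ik} B_{kj}.
For i=3, j=2:
A_{31} * B_{12} = 7.4 * -8.6 = -63.64
A_{32} * B_{22} = 3.4 * -7.1 = -24.14
A_{33} * B_{32} = 2.2 * 0.3 = 0.66
A_{34} * B_{42} = -5.6 * -2.2 = 12.32
Sum = -63.64 + -24.14 + 0.66 + 12.32 = -74.8

-74.8


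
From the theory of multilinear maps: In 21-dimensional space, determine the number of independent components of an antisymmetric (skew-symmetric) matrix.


An antisymmetric rank-2 tensor satisfies A_{ij} = -A_{ji}, so diagonal entries are zero.
The independent components are the upper-triangular entries: C(n, 2) = n(n-1)/2.
n = 21
C(21, 2) = 21 * 20 / 2 = 420 / 2 = 210

210


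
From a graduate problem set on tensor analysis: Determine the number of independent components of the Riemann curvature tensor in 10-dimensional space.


The Riemann tensor in d dimensions has d^2(d^2 - 1)/12 independent components.
d = 10, so d^2 = 100
d^2 - 1 = 99
d^2(d^2 - 1) = 100 * 99 = 9900
Divide by 12: 9900 / 12 = 825

825


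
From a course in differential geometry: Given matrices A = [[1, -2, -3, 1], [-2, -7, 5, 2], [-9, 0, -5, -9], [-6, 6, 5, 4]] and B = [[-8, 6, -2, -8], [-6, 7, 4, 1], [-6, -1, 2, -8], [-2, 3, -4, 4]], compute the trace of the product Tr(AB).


Tr(AB) = sum_i (AB)_{ii} where (AB)_{ii} = sum_k A_{ik} B_{ki}.
(AB)_{11} = 1*-8 + -2*-6 + -3*-6 + 1*-2 = 20
(AB)_{22} = -2*6 + -7*7 + 5*-1 + 2*3 = -60
(AB)_{33} = -9*-2 + 0*4 + -5*2 + -9*-4 = 44
(AB)_{44} = -6*-8 + 6*1 + 5*-8 + 4*4 = 30
Tr(AB) = 20 + -60 + 44 + 30 = 34

34


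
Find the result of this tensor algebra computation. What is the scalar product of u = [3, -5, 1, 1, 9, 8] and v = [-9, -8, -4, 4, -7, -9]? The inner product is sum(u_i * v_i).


The inner product u . v = sum of u_i * v_i.
Term-by-term: 3 * -9, -5 * -8, 1 * -4, 1 * 4, 9 * -7, 8 * -9
Products: -27, 40, -4, 4, -63, -72
Sum = -27 + 40 + -4 + 4 + -63 + -72 = -122

-122


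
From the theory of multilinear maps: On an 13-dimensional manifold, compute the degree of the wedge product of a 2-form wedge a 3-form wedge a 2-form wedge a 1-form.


The degree of a wedge product is the sum of the degrees of the individual forms.
Degrees: 2, 3, 2, 1
Total degree = 2 + 3 + 2 + 1 = 8

8


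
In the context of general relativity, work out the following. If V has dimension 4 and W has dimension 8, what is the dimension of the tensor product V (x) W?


The dimension of a tensor product is the product of dimensions.
dim(V) = 4, dim(W) = 8
dim(V (x) W) = 4 * 8 = 32

32


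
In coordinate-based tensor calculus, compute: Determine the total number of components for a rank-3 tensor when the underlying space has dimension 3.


The number of components of a rank-r tensor in d dimensions is d^r.
Here d = 3 and r = 3.
3^3 = 27

27


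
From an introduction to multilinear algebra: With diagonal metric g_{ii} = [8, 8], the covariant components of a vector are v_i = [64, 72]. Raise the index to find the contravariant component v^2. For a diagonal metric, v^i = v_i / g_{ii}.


To raise an index with a diagonal metric: v^i = v_i / g_{ii}.
For index 2: v_2 = 72, g_{22} = 8
v^2 = 72 / 8 = 9

9


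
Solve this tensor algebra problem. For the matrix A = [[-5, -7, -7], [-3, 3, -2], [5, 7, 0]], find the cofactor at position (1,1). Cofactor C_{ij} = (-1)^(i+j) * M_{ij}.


To find cofactor C_{11}, delete row 1 and column 1.
The resulting 2x2 submatrix is: [[3, -2], [7, 0]]
Minor M_{11} = 3*0 - -2*7
  = 0 - -14 = 14
Sign = (-1)^(1+1) = (-1)^2 = 1
Cofactor C_{11} = 1 * 14 = 14

14


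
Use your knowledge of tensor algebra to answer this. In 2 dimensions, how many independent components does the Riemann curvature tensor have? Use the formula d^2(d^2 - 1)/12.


The Riemann tensor in d dimensions has d^2(d^2 - 1)/12 independent components.
d = 2, so d^2 = 4
d^2 - 1 = 3
d^2(d^2 - 1) = 4 * 3 = 12
Divide by 12: 12 / 12 = 1

1


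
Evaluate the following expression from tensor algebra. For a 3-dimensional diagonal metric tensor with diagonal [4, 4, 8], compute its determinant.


For a diagonal metric, the determinant is the product of diagonal entries.
Diagonal entries: 4, 4, 8
det(g) = 4 * 4 * 8 = 128

128


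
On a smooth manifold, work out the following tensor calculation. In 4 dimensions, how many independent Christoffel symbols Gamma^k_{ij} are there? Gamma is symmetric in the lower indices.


Christoffel symbols Gamma^k_{ij} are symmetric in i,j, so there are d * d(d+1)/2 independent symbols.
d = 4
d(d+1)/2 = 4 * 5 / 2 = 10
Total = 4 * 10 = 40

40


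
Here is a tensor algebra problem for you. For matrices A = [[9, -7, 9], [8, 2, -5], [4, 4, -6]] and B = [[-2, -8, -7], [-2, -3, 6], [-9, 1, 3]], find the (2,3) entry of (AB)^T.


(AB)^T_{ij} = (AB)_{ji} = sum_k A_{jk} B_{ki}.
For i=2, j=3 we need (AB)_{32}:
A_{31} * B_{12} = 4 * -8 = -32
A_{32} * B_{22} = 4 * -3 = -12
A_{33} * B_{32} = -6 * 1 = -6
Sum = -32 + -12 + -6 = -50

-50


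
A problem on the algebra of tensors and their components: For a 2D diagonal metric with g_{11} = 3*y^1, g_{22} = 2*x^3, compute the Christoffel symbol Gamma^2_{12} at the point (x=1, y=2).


For a diagonal metric, Gamma^k_{ij} = (1/2) g^{kk} (dg_{ik}/dx_j + dg_{jk}/dx_i - dg_{ij}/dx_k).
The metric is diagonal, so g_{ab} = 0 for a != b.
At the given point: g_{11} = 6, g_{22} = 2
g^{22} = 1/2
dg_{12}/dx_2 = 0 (off-diagonal)
dg_{22}/dx_1 = dg_{22}/dx_1 = 6
dg_{12}/dx_2 = 0 (off-diagonal)
Numerator = 0 + 6 - 0 = 6
Gamma^2_{12} = 6 / (2 * 2) = 3/2

3/2


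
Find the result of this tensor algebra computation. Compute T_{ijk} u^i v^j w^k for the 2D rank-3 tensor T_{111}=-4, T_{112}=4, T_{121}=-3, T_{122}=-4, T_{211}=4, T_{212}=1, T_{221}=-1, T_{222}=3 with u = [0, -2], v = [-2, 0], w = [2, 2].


S = sum over i,j,k of T_{ijk} u_i v_j w_k. Expanding all 8 terms:
T_{111}*u_1*v_1*w_1 = -4*0*-2*2 = 0  (running total: 0)
T_{112}*u_1*v_1*w_2 = 4*0*-2*2 = 0  (running total: 0)
T_{121}*u_1*v_2*w_1 = -3*0*0*2 = 0  (running total: 0)
T_{122}*u_1*v_2*w_2 = -4*0*0*2 = 0  (running total: 0)
T_{211}*u_2*v_1*w_1 = 4*-2*-2*2 = 32  (running total: 32)
T_{212}*u_2*v_1*w_2 = 1*-2*-2*2 = 8  (running total: 40)
T_{221}*u_2*v_2*w_1 = -1*-2*0*2 = 0  (running total: 40)
T_{222}*u_2*v_2*w_2 = 3*-2*0*2 = 0  (running total: 40)
S = 40

40


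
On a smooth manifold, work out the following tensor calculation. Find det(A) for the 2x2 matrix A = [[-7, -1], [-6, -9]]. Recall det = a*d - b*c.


For a 2x2 matrix [[a, b], [c, d]], det = a*d - b*c.
a = -7, b = -1, c = -6, d = -9
a*d = -7 * -9 = 63
b*c = -1 * -6 = 6
det = 63 - 6 = 57

57


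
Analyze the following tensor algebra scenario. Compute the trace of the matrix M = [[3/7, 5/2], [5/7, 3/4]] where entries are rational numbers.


The trace is the sum of diagonal entries.
Diagonal: M[1,1] = 3/7, M[2,2] = 3/4
Tr(M) = 3/7 + 3/4
Computing step by step:
After adding M[1,1]: 3/7
After adding M[2,2]: 33/28
Tr(M) = 33/28

33/28


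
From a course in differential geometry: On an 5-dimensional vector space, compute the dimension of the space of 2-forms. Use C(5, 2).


The dimension of the space of p-forms on an n-dimensional space is C(n, p).
n = 5, p = 2
C(5, 2) = 5! / (2! * 3!) = 10

10


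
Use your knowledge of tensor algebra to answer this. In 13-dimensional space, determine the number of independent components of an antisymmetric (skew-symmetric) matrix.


An antisymmetric rank-2 tensor satisfies A_{ij} = -A_{ji}, so diagonal entries are zero.
The independent components are the upper-triangular entries: C(n, 2) = n(n-1)/2.
n = 13
C(13, 2) = 13 * 12 / 2 = 156 / 2 = 78

78


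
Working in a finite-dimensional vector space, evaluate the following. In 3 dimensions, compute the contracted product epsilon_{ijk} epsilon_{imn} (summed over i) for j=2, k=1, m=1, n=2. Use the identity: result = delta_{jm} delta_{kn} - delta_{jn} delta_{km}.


Using the identity: epsilon_{ijk} epsilon_{imn} = delta_{jm} delta_{kn} - delta_{jn} delta_{km}.
delta_{21} = 0
delta_{12} = 0
delta_{22} = 1
delta_{11} = 1
Result = 0 * 0 - 1 * 1 = 0 - 1 = -1

-1


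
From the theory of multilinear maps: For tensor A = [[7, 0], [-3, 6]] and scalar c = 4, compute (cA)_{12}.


Scalar multiplication: (cA)_{ij} = c * A_{ij}.
c = 4
A_{12} = 0
(cA)_{12} = 4 * 0 = 0

0


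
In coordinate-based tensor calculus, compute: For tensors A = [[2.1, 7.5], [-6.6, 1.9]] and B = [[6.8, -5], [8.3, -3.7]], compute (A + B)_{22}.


Tensor addition is component-wise: (A + B)_{ij} = A_{ij} + B_{ij}.
A_{22} = 1.9
B_{22} = -3.7
(A + B)_{22} = 1.9 + -3.7 = -1.8

-1.8


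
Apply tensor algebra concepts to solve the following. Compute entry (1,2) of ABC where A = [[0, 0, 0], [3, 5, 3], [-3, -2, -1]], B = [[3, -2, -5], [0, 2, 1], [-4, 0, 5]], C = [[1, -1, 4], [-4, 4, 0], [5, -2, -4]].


(ABC)_{12} = sum_m (AB)_{1m} C_{m2}. First compute row 1 of AB.
(AB)_{11} = 0*3 + 0*0 + 0*-4 = 0
(AB)_{12} = 0*-2 + 0*2 + 0*0 = 0
(AB)_{13} = 0*-5 + 0*1 + 0*5 = 0
Now contract with column 2 of C:
(AB)_{11} * C_{12} = 0 * -1 = 0
(AB)_{12} * C_{22} = 0 * 4 = 0
(AB)_{13} * C_{32} = 0 * -2 = 0
(ABC)_{12} = 0 + 0 + 0 = 0

0


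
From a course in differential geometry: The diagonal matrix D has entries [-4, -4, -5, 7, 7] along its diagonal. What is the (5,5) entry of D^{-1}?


For a diagonal matrix, the inverse has entries (D^{-1})_{ii} = 1/d_{ii}.
The diagonal entries are: d_{11} = -4, d_{22} = -4, d_{33} = -5, d_{44} = 7, d_{55} = 7
We need (D^{-1})_{55} = 1/d_{55} = 1/7 = 1/7

1/7


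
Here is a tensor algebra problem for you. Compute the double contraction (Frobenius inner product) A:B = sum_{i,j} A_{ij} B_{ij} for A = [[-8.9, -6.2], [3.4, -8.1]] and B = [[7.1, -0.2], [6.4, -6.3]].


A:B = sum over all i,j of A_{ij} * B_{ij}.
Row 1: -8.9*7.1=-63.19, -6.2*-0.2=1.24 => row sum = -61.95
Row 2: 3.4*6.4=21.76, -8.1*-6.3=51.03 => row sum = 72.79
Total = -61.95 + 72.79 = 10.84

10.84


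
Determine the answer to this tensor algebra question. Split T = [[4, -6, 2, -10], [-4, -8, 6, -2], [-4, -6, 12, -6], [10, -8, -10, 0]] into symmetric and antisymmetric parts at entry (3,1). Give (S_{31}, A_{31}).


T_{31} = -4
T_{13} = 2
S_{31} = (-4 + 2)/2 = -2/2 = -1
A_{31} = (-4 - 2)/2 = -6/2 = -3
Check: S + A = -1 + -3 = -4 = T_{31}.

(-1, -3)


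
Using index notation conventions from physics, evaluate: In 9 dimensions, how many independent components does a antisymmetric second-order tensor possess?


A antisymmetric rank-2 tensor in d dimensions has d(d-1)/2 independent components.
d = 9
d(d-1)/2 = 9 * 8 / 2 = 72 / 2 = 36

36


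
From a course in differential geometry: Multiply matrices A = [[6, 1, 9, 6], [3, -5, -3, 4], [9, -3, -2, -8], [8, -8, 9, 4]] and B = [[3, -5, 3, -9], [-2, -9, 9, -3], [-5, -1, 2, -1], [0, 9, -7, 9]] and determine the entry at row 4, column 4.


(AB)_{ij} = sum_k A_{ik} B_{kj}.
For i=4, j=4:
A_{41} * B_{14} = 8 * -9 = -72
A_{42} * B_{24} = -8 * -3 = 24
A_{43} * B_{34} = 9 * -1 = -9
A_{44} * B_{44} = 4 * 9 = 36
Sum = -72 + 24 + -9 + 36 = -21

-21


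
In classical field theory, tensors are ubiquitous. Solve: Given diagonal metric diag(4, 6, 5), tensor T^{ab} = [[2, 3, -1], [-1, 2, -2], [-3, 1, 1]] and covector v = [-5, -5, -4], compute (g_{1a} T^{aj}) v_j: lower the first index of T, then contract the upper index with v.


Step 1: lower the first index. For a diagonal metric, g_{ia} T^{aj} = g_{ii} T^{ij} (no sum on i).
g_{11} = 4
S_1{}^1 = 4 * T^{11} = 4 * 2 = 8
S_1{}^2 = 4 * T^{12} = 4 * 3 = 12
S_1{}^3 = 4 * T^{13} = 4 * -1 = -4
Step 2: contract S_1{}^j with v_j.
S_1{}^1 * v_1 = 8 * -5 = -40
S_1{}^2 * v_2 = 12 * -5 = -60
S_1{}^3 * v_3 = -4 * -4 = 16
Result = -40 + -60 + 16 = -84

-84


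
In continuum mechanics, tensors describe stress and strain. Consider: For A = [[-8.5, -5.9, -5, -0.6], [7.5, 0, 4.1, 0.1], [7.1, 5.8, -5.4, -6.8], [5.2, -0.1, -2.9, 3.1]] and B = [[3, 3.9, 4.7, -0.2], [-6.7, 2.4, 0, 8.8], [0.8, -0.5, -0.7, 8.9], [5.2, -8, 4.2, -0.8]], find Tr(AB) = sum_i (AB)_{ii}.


Tr(AB) = sum_i (AB)_{ii} where (AB)_{ii} = sum_k A_{ik} B_{ki}.
(AB)_{11} = -8.5*3 + -5.9*-6.7 + -5*0.8 + -0.6*5.2 = 6.91
(AB)_{22} = 7.5*3.9 + 0*2.4 + 4.1*-0.5 + 0.1*-8 = 26.4
(AB)_{33} = 7.1*4.7 + 5.8*0 + -5.4*-0.7 + -6.8*4.2 = 8.59
(AB)_{44} = 5.2*-0.2 + -0.1*8.8 + -2.9*8.9 + 3.1*-0.8 = -30.21
Tr(AB) = 6.91 + 26.4 + 8.59 + -30.21 = 11.69

11.69


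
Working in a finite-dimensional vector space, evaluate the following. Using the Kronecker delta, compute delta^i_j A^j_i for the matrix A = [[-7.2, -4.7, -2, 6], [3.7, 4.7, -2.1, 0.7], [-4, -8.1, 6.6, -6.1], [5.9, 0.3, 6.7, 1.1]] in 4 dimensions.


The contraction (trace) of a rank-2 tensor is the sum of its diagonal elements.
Diagonal entries: A[1,1] = -7.2, A[2,2] = 4.7, A[3,3] = 6.6, A[4,4] = 1.1
Tr(A) = -7.2 + 4.7 + 6.6 + 1.1 = 5.2

5.2


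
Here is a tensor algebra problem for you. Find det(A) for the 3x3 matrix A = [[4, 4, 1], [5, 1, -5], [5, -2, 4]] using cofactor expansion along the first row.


Expanding along the first row, det(A) = a11*M_11 - a12*M_12 + a13*M_13, where M_1j is the (1,j) minor.
Minor M_11 = 1*4 - -5*-2 = -6
Minor M_12 = 5*4 - -5*5 = 45
Minor M_13 = 5*-2 - 1*5 = -15
det = 4*(-6) - 4*(45) + 1*(-15)
    = -24 - 180 + -15
    = -219

-219


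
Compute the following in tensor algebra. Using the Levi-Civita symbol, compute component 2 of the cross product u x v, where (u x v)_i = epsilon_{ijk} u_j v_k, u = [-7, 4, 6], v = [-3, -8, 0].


(u x v)_2 = sum_{j,k} epsilon_{2jk} u_j v_k. Only permutations of (1,2,3) contribute; the two non-zero terms are:
eps_{213} u_1 v_3 = -1 * -7 * 0 = 0
eps_{231} u_3 v_1 = 1 * 6 * -3 = -18
(u x v)_2 = -18

-18
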